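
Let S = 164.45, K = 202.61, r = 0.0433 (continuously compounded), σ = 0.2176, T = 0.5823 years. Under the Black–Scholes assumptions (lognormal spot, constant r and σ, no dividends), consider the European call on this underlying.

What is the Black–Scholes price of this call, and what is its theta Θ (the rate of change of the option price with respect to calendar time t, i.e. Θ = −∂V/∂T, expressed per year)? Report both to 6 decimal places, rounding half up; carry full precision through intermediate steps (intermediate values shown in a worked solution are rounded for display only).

σ√T = 0.2176·√0.5823 = 0.166047
d₁ = (ln(S/K) + (r+σ²/2)T) / (σ√T) = (ln(164.45/202.61) + (0.0433+0.2176²/2)·0.5823) / 0.166047 = (-0.208676 + 0.038999) / 0.166047 = -1.021858
d₂ = d₁ − σ√T = -1.021858 − 0.166047 = -1.187905
e^{−rT} = e^{−0.0433·0.5823} = 0.975102
N(d₁) = 0.153424,  N(d₂) = 0.117435
Call price V = S·N(d₁) − K·e^{−rT}·N(d₂) = 25.230596 − 23.201159 = 2.029436
φ(d₁) = (1/√(2π))·e^{−d₁²/2} = 0.236683
Θ = −S·φ(d₁)·σ/(2√T) − r·K·e^{−rT}·N(d₂) = −5.549524 − 1.004610 = -6.554134

price = 2.029436
Θ = -6.554134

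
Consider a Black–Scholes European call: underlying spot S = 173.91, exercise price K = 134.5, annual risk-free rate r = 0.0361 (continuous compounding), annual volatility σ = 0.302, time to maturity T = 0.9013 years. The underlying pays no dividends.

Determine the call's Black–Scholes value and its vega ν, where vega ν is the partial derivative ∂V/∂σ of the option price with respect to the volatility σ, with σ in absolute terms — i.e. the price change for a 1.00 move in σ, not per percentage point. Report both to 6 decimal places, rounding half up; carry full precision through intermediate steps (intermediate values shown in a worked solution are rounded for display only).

σ√T = 0.302·√0.9013 = 0.286709
d₁ = (ln(S/K) + (r+σ²/2)T) / (σ√T) = (ln(173.91/134.5) + (0.0361+0.302²/2)·0.9013) / 0.286709 = (0.256974 + 0.073638) / 0.286709 = 1.153126
d₂ = d₁ − σ√T = 1.153126 − 0.286709 = 0.866416
e^{−rT} = e^{−0.0361·0.9013} = 0.967987
N(d₁) = 0.875571,  N(d₂) = 0.806869
Call price V = S·N(d₁) − K·e^{−rT}·N(d₂) = 152.270482 − 105.049685 = 47.220797
φ(d₁) = (1/√(2π))·e^{−d₁²/2} = 0.205196
ν = S·φ(d₁)·√T = 33.878867

price = 47.220797
ν = 33.878867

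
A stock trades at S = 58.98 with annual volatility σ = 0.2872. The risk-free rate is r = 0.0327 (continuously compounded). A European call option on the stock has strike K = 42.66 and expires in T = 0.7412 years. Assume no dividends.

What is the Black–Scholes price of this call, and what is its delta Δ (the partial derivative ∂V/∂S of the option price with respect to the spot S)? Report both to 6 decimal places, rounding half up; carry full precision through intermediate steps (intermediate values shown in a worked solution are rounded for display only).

σ√T = 0.2872·√0.7412 = 0.247259
d₁ = (ln(S/K) + (r+σ²/2)T) / (σ√T) = (ln(58.98/42.66) + (0.0327+0.2872²/2)·0.7412) / 0.247259 = (0.323937 + 0.054806) / 0.247259 = 1.531764
d₂ = d₁ − σ√T = 1.531764 − 0.247259 = 1.284505
e^{−rT} = e^{−0.0327·0.7412} = 0.976054
N(d₁) = 0.937210,  N(d₂) = 0.900517
Call price V = S·N(d₁) − K·e^{−rT}·N(d₂) = 55.276625 − 37.496163 = 17.780462
Δ = N(d₁) = 0.937210

price = 17.780462
Δ = 0.937210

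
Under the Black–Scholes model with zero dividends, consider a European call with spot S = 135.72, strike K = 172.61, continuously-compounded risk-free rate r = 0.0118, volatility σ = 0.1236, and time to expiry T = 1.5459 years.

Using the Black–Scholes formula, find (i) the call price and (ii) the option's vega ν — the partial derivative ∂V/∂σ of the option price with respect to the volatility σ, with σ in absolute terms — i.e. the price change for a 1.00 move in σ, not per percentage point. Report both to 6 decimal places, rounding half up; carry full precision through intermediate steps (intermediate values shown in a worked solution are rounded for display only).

price = 0.770261
ν = 26.372369

σ√T = 0.1236·√1.5459 = 0.153677
d₁ = (ln(S/K) + (r+σ²/2)T) / (σ√T) = (ln(135.72/172.61) + (0.0118+0.1236²/2)·1.5459) / 0.153677 = (-0.240441 + 0.030050) / 0.153677 = -1.369045
d₂ = d₁ − σ√T = -1.369045 − 0.153677 = -1.522722
e^{−rT} = e^{−0.0118·1.5459} = 0.981924
N(d₁) = 0.085493,  N(d₂) = 0.063914
Call price V = S·N(d₁) − K·e^{−rT}·N(d₂) = 11.603062 − 10.832802 = 0.770261
φ(d₁) = (1/√(2π))·e^{−d₁²/2} = 0.156284
ν = S·φ(d₁)·√T = 26.372369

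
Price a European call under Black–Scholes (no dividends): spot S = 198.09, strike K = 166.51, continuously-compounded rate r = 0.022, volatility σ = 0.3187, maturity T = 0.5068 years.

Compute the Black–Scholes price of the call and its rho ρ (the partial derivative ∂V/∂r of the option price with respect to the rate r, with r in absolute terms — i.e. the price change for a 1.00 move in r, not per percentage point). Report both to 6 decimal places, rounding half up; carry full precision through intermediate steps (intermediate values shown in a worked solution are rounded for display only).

price = 38.208155
ρ = 63.289252

σ√T = 0.3187·√0.5068 = 0.226882
d₁ = (ln(S/K) + (r+σ²/2)T) / (σ√T) = (ln(198.09/166.51) + (0.022+0.3187²/2)·0.5068) / 0.226882 = (0.173666 + 0.036887) / 0.226882 = 0.928030
d₂ = d₁ − σ√T = 0.928030 − 0.226882 = 0.701148
e^{−rT} = e^{−0.022·0.5068} = 0.988912
N(d₁) = 0.823304,  N(d₂) = 0.758395
Call price V = S·N(d₁) − K·e^{−rT}·N(d₂) = 163.088290 − 124.880134 = 38.208155
ρ = K·T·e^{−rT}·N(d₂) = 63.289252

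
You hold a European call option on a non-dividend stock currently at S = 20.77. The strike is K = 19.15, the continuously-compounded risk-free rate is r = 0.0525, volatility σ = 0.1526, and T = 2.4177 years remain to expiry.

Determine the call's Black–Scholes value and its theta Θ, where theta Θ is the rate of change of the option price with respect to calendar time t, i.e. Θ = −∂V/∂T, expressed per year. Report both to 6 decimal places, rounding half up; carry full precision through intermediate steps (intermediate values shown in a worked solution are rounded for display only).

σ√T = 0.1526·√2.4177 = 0.237277
d₁ = (ln(S/K) + (r+σ²/2)T) / (σ√T) = (ln(20.77/19.15) + (0.0525+0.1526²/2)·2.4177) / 0.237277 = (0.081207 + 0.155079) / 0.237277 = 0.995825
d₂ = d₁ − σ√T = 0.995825 − 0.237277 = 0.758548
e^{−rT} = e^{−0.0525·2.4177} = 0.880796
N(d₁) = 0.840332,  N(d₂) = 0.775938
Call price V = S·N(d₁) − K·e^{−rT}·N(d₂) = 17.453703 − 13.087942 = 4.365761
φ(d₁) = (1/√(2π))·e^{−d₁²/2} = 0.242981
Θ = −S·φ(d₁)·σ/(2√T) − r·K·e^{−rT}·N(d₂) = −0.247646 − 0.687117 = -0.934763

price = 4.365761
Θ = -0.934763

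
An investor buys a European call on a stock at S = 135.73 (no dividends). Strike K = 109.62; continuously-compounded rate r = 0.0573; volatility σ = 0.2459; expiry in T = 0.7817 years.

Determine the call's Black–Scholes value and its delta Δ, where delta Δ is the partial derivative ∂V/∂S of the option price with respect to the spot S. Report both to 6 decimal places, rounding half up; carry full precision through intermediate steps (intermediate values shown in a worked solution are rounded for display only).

price = 32.394623
Δ = 0.902758

σ√T = 0.2459·√0.7817 = 0.217410
d₁ = (ln(S/K) + (r+σ²/2)T) / (σ√T) = (ln(135.73/109.62) + (0.0573+0.2459²/2)·0.7817) / 0.217410 = (0.213648 + 0.068425) / 0.217410 = 1.297425
d₂ = d₁ − σ√T = 1.297425 − 0.217410 = 1.080016
e^{−rT} = e^{−0.0573·0.7817} = 0.956197
N(d₁) = 0.902758,  N(d₂) = 0.859932
Call price V = S·N(d₁) − K·e^{−rT}·N(d₂) = 122.531284 − 90.136661 = 32.394623
Δ = N(d₁) = 0.902758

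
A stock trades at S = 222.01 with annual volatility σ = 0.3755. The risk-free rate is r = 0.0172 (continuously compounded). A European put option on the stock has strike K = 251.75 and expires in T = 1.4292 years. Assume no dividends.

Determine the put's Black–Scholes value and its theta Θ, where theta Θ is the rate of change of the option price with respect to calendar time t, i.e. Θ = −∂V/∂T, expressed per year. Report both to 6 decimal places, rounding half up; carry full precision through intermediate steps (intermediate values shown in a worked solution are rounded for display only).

σ√T = 0.3755·√1.4292 = 0.448907
d₁ = (ln(S/K) + (r+σ²/2)T) / (σ√T) = (ln(222.01/251.75) + (0.0172+0.3755²/2)·1.4292) / 0.448907 = (-0.125714 + 0.125341) / 0.448907 = -0.000831
d₂ = d₁ − σ√T = -0.000831 − 0.448907 = -0.449738
e^{−rT} = e^{−0.0172·1.4292} = 0.975717
N(−d₁) = 0.500332,  N(−d₂) = 0.673550
Put price V = K·e^{−rT}·N(−d₂) − S·N(−d₁) = 165.448804 − 111.078610 = 54.370194
φ(d₁) = (1/√(2π))·e^{−d₁²/2} = 0.398942
Θ = −S·φ(d₁)·σ/(2√T) + r·K·e^{−rT}·N(−d₂) = −13.909640 + 2.845719 = -11.063921

price = 54.370194
Θ = -11.063921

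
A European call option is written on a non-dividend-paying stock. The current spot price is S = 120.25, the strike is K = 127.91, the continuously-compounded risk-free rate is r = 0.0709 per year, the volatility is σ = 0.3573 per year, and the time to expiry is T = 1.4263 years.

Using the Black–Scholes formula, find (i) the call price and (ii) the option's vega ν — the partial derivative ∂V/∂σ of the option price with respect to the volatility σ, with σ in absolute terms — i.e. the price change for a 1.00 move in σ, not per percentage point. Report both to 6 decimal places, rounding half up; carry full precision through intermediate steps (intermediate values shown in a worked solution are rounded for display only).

σ√T = 0.3573·√1.4263 = 0.426716
d₁ = (ln(S/K) + (r+σ²/2)T) / (σ√T) = (ln(120.25/127.91) + (0.0709+0.3573²/2)·1.4263) / 0.426716 = (-0.061754 + 0.192168) / 0.426716 = 0.305622
d₂ = d₁ − σ√T = 0.305622 − 0.426716 = -0.121093
e^{−rT} = e^{−0.0709·1.4263} = 0.903820
N(d₁) = 0.620054,  N(d₂) = 0.451809
Call price V = S·N(d₁) − K·e^{−rT}·N(d₂) = 74.561477 − 52.232532 = 22.328945
φ(d₁) = (1/√(2π))·e^{−d₁²/2} = 0.380739
ν = S·φ(d₁)·√T = 54.678673

price = 22.328945
ν = 54.678673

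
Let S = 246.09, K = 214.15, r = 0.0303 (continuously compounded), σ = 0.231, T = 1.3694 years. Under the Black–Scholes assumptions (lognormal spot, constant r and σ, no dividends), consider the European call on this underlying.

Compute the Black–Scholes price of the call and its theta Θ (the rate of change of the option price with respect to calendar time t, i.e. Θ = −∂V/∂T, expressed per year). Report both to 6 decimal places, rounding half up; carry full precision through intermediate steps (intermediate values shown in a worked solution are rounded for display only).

σ√T = 0.231·√1.3694 = 0.270319
d₁ = (ln(S/K) + (r+σ²/2)T) / (σ√T) = (ln(246.09/214.15) + (0.0303+0.231²/2)·1.3694) / 0.270319 = (0.139021 + 0.078029) / 0.270319 = 0.802938
d₂ = d₁ − σ√T = 0.802938 − 0.270319 = 0.532619
e^{−rT} = e^{−0.0303·1.3694} = 0.959356
N(d₁) = 0.788995,  N(d₂) = 0.702851
Call price V = S·N(d₁) − K·e^{−rT}·N(d₂) = 194.163718 − 144.398072 = 49.765646
φ(d₁) = (1/√(2π))·e^{−d₁²/2} = 0.289010
Θ = −S·φ(d₁)·σ/(2√T) − r·K·e^{−rT}·N(d₂) = −7.019787 − 4.375262 = -11.395049

price = 49.765646
Θ = -11.395049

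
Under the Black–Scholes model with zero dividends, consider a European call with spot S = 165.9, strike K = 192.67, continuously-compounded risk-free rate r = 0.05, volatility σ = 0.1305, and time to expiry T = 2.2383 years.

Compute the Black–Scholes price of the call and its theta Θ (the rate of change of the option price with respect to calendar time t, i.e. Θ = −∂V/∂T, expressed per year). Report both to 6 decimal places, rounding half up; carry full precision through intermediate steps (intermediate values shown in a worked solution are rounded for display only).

σ√T = 0.1305·√2.2383 = 0.195240
d₁ = (ln(S/K) + (r+σ²/2)T) / (σ√T) = (ln(165.9/192.67) + (0.05+0.1305²/2)·2.2383) / 0.195240 = (-0.149594 + 0.130974) / 0.195240 = -0.095366
d₂ = d₁ − σ√T = -0.095366 − 0.195240 = -0.290606
e^{−rT} = e^{−0.05·2.2383} = 0.894120
N(d₁) = 0.462012,  N(d₂) = 0.385676
Call price V = S·N(d₁) − K·e^{−rT}·N(d₂) = 76.647806 − 66.440500 = 10.207306
φ(d₁) = (1/√(2π))·e^{−d₁²/2} = 0.397132
Θ = −S·φ(d₁)·σ/(2√T) − r·K·e^{−rT}·N(d₂) = −2.873445 − 3.322025 = -6.195470

price = 10.207306
Θ = -6.195470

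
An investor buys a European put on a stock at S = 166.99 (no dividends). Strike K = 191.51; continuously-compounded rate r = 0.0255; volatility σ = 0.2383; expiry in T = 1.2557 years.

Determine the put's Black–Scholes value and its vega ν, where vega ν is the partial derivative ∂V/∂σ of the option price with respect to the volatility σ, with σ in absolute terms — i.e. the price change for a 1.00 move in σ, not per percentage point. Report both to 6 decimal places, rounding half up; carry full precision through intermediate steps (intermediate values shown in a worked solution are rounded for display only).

price = 29.379325
ν = 72.178065

σ√T = 0.2383·√1.2557 = 0.267034
d₁ = (ln(S/K) + (r+σ²/2)T) / (σ√T) = (ln(166.99/191.51) + (0.0255+0.2383²/2)·1.2557) / 0.267034 = (-0.137006 + 0.067674) / 0.267034 = -0.259637
d₂ = d₁ − σ√T = -0.259637 − 0.267034 = -0.526672
e^{−rT} = e^{−0.0255·1.2557} = 0.968487
N(−d₁) = 0.602428,  N(−d₂) = 0.700789
Put price V = K·e^{−rT}·N(−d₂) − S·N(−d₁) = 129.978824 − 100.599499 = 29.379325
φ(d₁) = (1/√(2π))·e^{−d₁²/2} = 0.385720
ν = S·φ(d₁)·√T = 72.178065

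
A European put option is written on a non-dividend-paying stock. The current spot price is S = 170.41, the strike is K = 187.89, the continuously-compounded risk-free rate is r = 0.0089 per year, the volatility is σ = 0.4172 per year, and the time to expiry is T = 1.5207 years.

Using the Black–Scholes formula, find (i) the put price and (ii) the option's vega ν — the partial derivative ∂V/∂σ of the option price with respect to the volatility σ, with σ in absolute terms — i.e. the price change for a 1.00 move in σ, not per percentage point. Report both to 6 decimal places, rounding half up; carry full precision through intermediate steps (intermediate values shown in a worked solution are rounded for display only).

price = 44.059838
ν = 83.467751

σ√T = 0.4172·√1.5207 = 0.514477
d₁ = (ln(S/K) + (r+σ²/2)T) / (σ√T) = (ln(170.41/187.89) + (0.0089+0.4172²/2)·1.5207) / 0.514477 = (-0.097649 + 0.145878) / 0.514477 = 0.093742
d₂ = d₁ − σ√T = 0.093742 − 0.514477 = -0.420735
e^{−rT} = e^{−0.0089·1.5207} = 0.986557
N(−d₁) = 0.462657,  N(−d₂) = 0.663026
Put price V = K·e^{−rT}·N(−d₂) − S·N(−d₁) = 122.901216 − 78.841377 = 44.059838
φ(d₁) = (1/√(2π))·e^{−d₁²/2} = 0.397193
ν = S·φ(d₁)·√T = 83.467751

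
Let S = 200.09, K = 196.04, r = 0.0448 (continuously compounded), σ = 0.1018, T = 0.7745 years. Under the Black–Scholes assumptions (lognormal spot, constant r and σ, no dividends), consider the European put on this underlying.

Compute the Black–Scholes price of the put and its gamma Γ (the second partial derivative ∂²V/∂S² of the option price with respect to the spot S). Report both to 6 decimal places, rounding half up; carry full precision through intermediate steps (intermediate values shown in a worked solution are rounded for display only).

price = 2.866214
Γ = 0.017895

σ√T = 0.1018·√0.7745 = 0.089590
d₁ = (ln(S/K) + (r+σ²/2)T) / (σ√T) = (ln(200.09/196.04) + (0.0448+0.1018²/2)·0.7745) / 0.089590 = (0.020449 + 0.038711) / 0.089590 = 0.660335
d₂ = d₁ − σ√T = 0.660335 − 0.089590 = 0.570746
e^{−rT} = e^{−0.0448·0.7745} = 0.965897
N(−d₁) = 0.254519,  N(−d₂) = 0.284086
Put price V = K·e^{−rT}·N(−d₂) − S·N(−d₁) = 53.792979 − 50.926766 = 2.866214
φ(d₁) = (1/√(2π))·e^{−d₁²/2} = 0.320793
Γ = φ(d₁) / (S·σ·√T) = 0.017895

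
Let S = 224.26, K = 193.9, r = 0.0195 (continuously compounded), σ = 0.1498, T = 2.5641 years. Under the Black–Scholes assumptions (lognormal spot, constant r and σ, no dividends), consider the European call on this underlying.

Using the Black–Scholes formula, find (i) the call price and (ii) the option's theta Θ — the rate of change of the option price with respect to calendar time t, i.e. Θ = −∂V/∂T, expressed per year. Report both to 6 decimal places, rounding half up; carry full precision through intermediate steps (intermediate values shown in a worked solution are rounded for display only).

σ√T = 0.1498·√2.5641 = 0.239872
d₁ = (ln(S/K) + (r+σ²/2)T) / (σ√T) = (ln(224.26/193.9) + (0.0195+0.1498²/2)·2.5641) / 0.239872 = (0.145464 + 0.078769) / 0.239872 = 0.934802
d₂ = d₁ − σ√T = 0.934802 − 0.239872 = 0.694930
e^{−rT} = e^{−0.0195·2.5641} = 0.951229
N(d₁) = 0.825055,  N(d₂) = 0.756451
Call price V = S·N(d₁) − K·e^{−rT}·N(d₂) = 185.026806 − 139.522302 = 45.504504
φ(d₁) = (1/√(2π))·e^{−d₁²/2} = 0.257724
Θ = −S·φ(d₁)·σ/(2√T) − r·K·e^{−rT}·N(d₂) = −2.703466 − 2.720685 = -5.424151

price = 45.504504
Θ = -5.424151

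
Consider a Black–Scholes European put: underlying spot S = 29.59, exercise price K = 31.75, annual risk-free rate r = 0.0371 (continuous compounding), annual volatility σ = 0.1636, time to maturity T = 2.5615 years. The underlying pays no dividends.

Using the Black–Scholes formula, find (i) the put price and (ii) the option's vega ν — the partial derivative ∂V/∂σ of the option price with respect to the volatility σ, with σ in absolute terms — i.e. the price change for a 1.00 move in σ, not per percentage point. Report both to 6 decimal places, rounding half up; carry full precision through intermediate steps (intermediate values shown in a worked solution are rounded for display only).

σ√T = 0.1636·√2.5615 = 0.261837
d₁ = (ln(S/K) + (r+σ²/2)T) / (σ√T) = (ln(29.59/31.75) + (0.0371+0.1636²/2)·2.5615) / 0.261837 = (-0.070456 + 0.129311) / 0.261837 = 0.224776
d₂ = d₁ − σ√T = 0.224776 − 0.261837 = -0.037061
e^{−rT} = e^{−0.0371·2.5615} = 0.909344
N(−d₁) = 0.411077,  N(−d₂) = 0.514782
Put price V = K·e^{−rT}·N(−d₂) − S·N(−d₁) = 14.862610 − 12.163761 = 2.698849
φ(d₁) = (1/√(2π))·e^{−d₁²/2} = 0.388990
ν = S·φ(d₁)·√T = 18.421755

price = 2.698849
ν = 18.421755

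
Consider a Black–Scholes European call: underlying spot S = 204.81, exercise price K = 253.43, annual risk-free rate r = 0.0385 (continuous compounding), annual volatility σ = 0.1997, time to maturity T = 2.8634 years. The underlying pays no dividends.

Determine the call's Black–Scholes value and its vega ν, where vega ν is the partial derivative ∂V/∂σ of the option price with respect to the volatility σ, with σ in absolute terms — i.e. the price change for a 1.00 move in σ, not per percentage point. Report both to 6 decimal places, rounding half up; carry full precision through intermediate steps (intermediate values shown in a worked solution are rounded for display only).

price = 19.199029
ν = 137.004994

σ√T = 0.1997·√2.8634 = 0.337924
d₁ = (ln(S/K) + (r+σ²/2)T) / (σ√T) = (ln(204.81/253.43) + (0.0385+0.1997²/2)·2.8634) / 0.337924 = (-0.213005 + 0.167337) / 0.337924 = -0.135142
d₂ = d₁ − σ√T = -0.135142 − 0.337924 = -0.473066
e^{−rT} = e^{−0.0385·2.8634} = 0.895618
N(d₁) = 0.446250,  N(d₂) = 0.318083
Call price V = S·N(d₁) − K·e^{−rT}·N(d₂) = 91.396428 − 72.197399 = 19.199029
φ(d₁) = (1/√(2π))·e^{−d₁²/2} = 0.395316
ν = S·φ(d₁)·√T = 137.004994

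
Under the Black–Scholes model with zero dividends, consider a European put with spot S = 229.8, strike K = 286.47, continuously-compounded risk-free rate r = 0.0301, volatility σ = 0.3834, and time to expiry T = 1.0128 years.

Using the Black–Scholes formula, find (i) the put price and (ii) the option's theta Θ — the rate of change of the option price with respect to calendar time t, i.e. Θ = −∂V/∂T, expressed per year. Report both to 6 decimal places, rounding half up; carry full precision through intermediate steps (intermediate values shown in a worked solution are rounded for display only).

σ√T = 0.3834·√1.0128 = 0.385846
d₁ = (ln(S/K) + (r+σ²/2)T) / (σ√T) = (ln(229.8/286.47) + (0.0301+0.3834²/2)·1.0128) / 0.385846 = (-0.220424 + 0.104924) / 0.385846 = -0.299344
d₂ = d₁ − σ√T = -0.299344 − 0.385846 = -0.685190
e^{−rT} = e^{−0.0301·1.0128} = 0.969975
N(−d₁) = 0.617661,  N(−d₂) = 0.753388
Put price V = K·e^{−rT}·N(−d₂) − S·N(−d₁) = 209.342891 − 141.938534 = 67.404357
φ(d₁) = (1/√(2π))·e^{−d₁²/2} = 0.381463
Θ = −S·φ(d₁)·σ/(2√T) + r·K·e^{−rT}·N(−d₂) = −16.697925 + 6.301221 = -10.396704

price = 67.404357
Θ = -10.396704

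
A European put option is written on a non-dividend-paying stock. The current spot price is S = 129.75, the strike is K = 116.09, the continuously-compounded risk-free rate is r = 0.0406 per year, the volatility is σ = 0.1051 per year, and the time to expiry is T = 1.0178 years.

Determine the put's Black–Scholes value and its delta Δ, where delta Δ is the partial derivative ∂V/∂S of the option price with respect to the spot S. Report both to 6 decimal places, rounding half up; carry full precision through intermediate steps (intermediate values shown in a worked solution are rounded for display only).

price = 0.428374
Δ = -0.067863

σ√T = 0.1051·√1.0178 = 0.106031
d₁ = (ln(S/K) + (r+σ²/2)T) / (σ√T) = (ln(129.75/116.09) + (0.0406+0.1051²/2)·1.0178) / 0.106031 = (0.111244 + 0.046944) / 0.106031 = 1.491897
d₂ = d₁ − σ√T = 1.491897 − 0.106031 = 1.385866
e^{−rT} = e^{−0.0406·1.0178} = 0.959519
N(−d₁) = 0.067863,  N(−d₂) = 0.082894
Put price V = K·e^{−rT}·N(−d₂) − S·N(−d₁) = 9.233602 − 8.805228 = 0.428374
Δ = −N(−d₁) = -0.067863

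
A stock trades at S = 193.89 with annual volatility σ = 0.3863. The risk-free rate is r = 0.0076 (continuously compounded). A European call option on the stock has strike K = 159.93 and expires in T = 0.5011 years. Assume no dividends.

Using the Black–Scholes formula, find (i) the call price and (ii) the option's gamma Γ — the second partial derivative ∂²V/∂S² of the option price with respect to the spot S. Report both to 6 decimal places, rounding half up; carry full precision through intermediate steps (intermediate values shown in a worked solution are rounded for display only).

price = 41.191822
Γ = 0.005222

σ√T = 0.3863·√0.5011 = 0.273456
d₁ = (ln(S/K) + (r+σ²/2)T) / (σ√T) = (ln(193.89/159.93) + (0.0076+0.3863²/2)·0.5011) / 0.273456 = (0.192555 + 0.041197) / 0.273456 = 0.854808
d₂ = d₁ − σ√T = 0.854808 − 0.273456 = 0.581353
e^{−rT} = e^{−0.0076·0.5011} = 0.996199
N(d₁) = 0.803671,  N(d₂) = 0.719499
Call price V = S·N(d₁) − K·e^{−rT}·N(d₂) = 155.823832 − 114.632011 = 41.191822
φ(d₁) = (1/√(2π))·e^{−d₁²/2} = 0.276848
Γ = φ(d₁) / (S·σ·√T) = 0.005222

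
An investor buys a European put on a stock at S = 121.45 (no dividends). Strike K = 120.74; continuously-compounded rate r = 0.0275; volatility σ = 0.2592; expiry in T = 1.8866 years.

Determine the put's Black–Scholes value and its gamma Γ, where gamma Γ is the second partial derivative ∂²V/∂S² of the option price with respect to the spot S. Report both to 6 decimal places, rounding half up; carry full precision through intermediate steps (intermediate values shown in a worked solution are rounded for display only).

σ√T = 0.2592·√1.8866 = 0.356020
d₁ = (ln(S/K) + (r+σ²/2)T) / (σ√T) = (ln(121.45/120.74) + (0.0275+0.2592²/2)·1.8866) / 0.356020 = (0.005863 + 0.115257) / 0.356020 = 0.340205
d₂ = d₁ − σ√T = 0.340205 − 0.356020 = -0.015815
e^{−rT} = e^{−0.0275·1.8866} = 0.949441
N(−d₁) = 0.366851,  N(−d₂) = 0.506309
Put price V = K·e^{−rT}·N(−d₂) − S·N(−d₁) = 58.041028 − 44.554060 = 13.486968
φ(d₁) = (1/√(2π))·e^{−d₁²/2} = 0.376511
Γ = φ(d₁) / (S·σ·√T) = 0.008708

price = 13.486968
Γ = 0.008708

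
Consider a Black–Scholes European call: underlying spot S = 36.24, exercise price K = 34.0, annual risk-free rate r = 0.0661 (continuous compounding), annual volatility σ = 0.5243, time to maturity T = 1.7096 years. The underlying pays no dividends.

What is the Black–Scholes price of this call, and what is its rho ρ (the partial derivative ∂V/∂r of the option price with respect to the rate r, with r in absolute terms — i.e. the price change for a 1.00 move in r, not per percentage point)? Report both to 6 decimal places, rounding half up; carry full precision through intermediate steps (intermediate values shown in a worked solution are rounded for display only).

σ√T = 0.5243·√1.7096 = 0.685531
d₁ = (ln(S/K) + (r+σ²/2)T) / (σ√T) = (ln(36.24/34.0) + (0.0661+0.5243²/2)·1.7096) / 0.685531 = (0.063803 + 0.347981) / 0.685531 = 0.600679
d₂ = d₁ − σ√T = 0.600679 − 0.685531 = -0.084852
e^{−rT} = e^{−0.0661·1.7096} = 0.893147
N(d₁) = 0.725973,  N(d₂) = 0.466189
Call price V = S·N(d₁) − K·e^{−rT}·N(d₂) = 26.309262 − 14.156766 = 12.152495
ρ = K·T·e^{−rT}·N(d₂) = 24.202408

price = 12.152495
ρ = 24.202408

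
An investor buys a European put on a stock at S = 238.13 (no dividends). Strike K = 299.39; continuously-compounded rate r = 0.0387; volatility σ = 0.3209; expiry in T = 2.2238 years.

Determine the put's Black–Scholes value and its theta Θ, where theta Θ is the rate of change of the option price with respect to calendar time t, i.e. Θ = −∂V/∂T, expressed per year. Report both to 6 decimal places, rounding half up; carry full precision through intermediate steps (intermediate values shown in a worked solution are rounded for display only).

σ√T = 0.3209·√2.2238 = 0.478539
d₁ = (ln(S/K) + (r+σ²/2)T) / (σ√T) = (ln(238.13/299.39) + (0.0387+0.3209²/2)·2.2238) / 0.478539 = (-0.228930 + 0.200561) / 0.478539 = -0.059283
d₂ = d₁ − σ√T = -0.059283 − 0.478539 = -0.537822
e^{−rT} = e^{−0.0387·2.2238} = 0.917538
N(−d₁) = 0.523637,  N(−d₂) = 0.704650
Put price V = K·e^{−rT}·N(−d₂) − S·N(−d₁) = 193.568652 − 124.693617 = 68.875035
φ(d₁) = (1/√(2π))·e^{−d₁²/2} = 0.398242
Θ = −S·φ(d₁)·σ/(2√T) + r·K·e^{−rT}·N(−d₂) = −10.203587 + 7.491107 = -2.712480

price = 68.875035
Θ = -2.712480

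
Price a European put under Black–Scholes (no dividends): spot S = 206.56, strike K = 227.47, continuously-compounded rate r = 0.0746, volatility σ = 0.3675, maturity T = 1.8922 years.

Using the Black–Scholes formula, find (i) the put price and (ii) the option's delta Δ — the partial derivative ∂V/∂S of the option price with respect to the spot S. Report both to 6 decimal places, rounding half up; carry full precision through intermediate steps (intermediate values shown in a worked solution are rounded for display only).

σ√T = 0.3675·√1.8922 = 0.505523
d₁ = (ln(S/K) + (r+σ²/2)T) / (σ√T) = (ln(206.56/227.47) + (0.0746+0.3675²/2)·1.8922) / 0.505523 = (-0.096427 + 0.268935) / 0.505523 = 0.341245
d₂ = d₁ − σ√T = 0.341245 − 0.505523 = -0.164277
e^{−rT} = e^{−0.0746·1.8922} = 0.868352
N(−d₁) = 0.366459,  N(−d₂) = 0.565244
Put price V = K·e^{−rT}·N(−d₂) − S·N(−d₁) = 111.649202 − 75.695854 = 35.953348
Δ = −N(−d₁) = -0.366459

price = 35.953348
Δ = -0.366459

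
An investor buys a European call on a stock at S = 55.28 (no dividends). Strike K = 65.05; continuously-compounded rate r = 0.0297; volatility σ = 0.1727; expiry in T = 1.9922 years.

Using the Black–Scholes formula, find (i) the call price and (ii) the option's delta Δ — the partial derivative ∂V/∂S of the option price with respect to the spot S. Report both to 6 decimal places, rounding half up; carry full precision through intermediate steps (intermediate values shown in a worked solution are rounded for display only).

price = 3.138603
Δ = 0.380931

σ√T = 0.1727·√1.9922 = 0.243758
d₁ = (ln(S/K) + (r+σ²/2)T) / (σ√T) = (ln(55.28/65.05) + (0.0297+0.1727²/2)·1.9922) / 0.243758 = (-0.162745 + 0.088877) / 0.243758 = -0.303037
d₂ = d₁ − σ√T = -0.303037 − 0.243758 = -0.546795
e^{−rT} = e^{−0.0297·1.9922} = 0.942548
N(d₁) = 0.380931,  N(d₂) = 0.292260
Call price V = S·N(d₁) − K·e^{−rT}·N(d₂) = 21.057854 − 17.919250 = 3.138603
Δ = N(d₁) = 0.380931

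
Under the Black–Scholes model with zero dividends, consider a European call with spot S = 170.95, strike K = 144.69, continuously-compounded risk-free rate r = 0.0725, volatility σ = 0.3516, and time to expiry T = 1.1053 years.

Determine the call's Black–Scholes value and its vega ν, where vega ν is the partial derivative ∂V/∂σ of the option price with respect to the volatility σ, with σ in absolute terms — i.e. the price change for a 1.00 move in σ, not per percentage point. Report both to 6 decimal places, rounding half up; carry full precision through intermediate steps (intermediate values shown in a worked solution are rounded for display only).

σ√T = 0.3516·√1.1053 = 0.369649
d₁ = (ln(S/K) + (r+σ²/2)T) / (σ√T) = (ln(170.95/144.69) + (0.0725+0.3516²/2)·1.1053) / 0.369649 = (0.166778 + 0.148454) / 0.369649 = 0.852788
d₂ = d₁ − σ√T = 0.852788 − 0.369649 = 0.483140
e^{−rT} = e^{−0.0725·1.1053} = 0.922992
N(d₁) = 0.803112,  N(d₂) = 0.685502
Call price V = S·N(d₁) − K·e^{−rT}·N(d₂) = 137.291927 − 91.547226 = 45.744701
φ(d₁) = (1/√(2π))·e^{−d₁²/2} = 0.277326
ν = S·φ(d₁)·√T = 49.842458

price = 45.744701
ν = 49.842458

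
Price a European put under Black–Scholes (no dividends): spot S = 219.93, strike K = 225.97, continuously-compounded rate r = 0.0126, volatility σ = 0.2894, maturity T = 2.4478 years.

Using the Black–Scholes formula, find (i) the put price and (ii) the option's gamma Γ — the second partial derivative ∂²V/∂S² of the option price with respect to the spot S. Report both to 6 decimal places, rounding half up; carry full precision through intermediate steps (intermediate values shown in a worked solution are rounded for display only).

σ√T = 0.2894·√2.4478 = 0.452779
d₁ = (ln(S/K) + (r+σ²/2)T) / (σ√T) = (ln(219.93/225.97) + (0.0126+0.2894²/2)·2.4478) / 0.452779 = (-0.027093 + 0.133347) / 0.452779 = 0.234670
d₂ = d₁ − σ√T = 0.234670 − 0.452779 = -0.218109
e^{−rT} = e^{−0.0126·2.4478} = 0.969628
N(−d₁) = 0.407232,  N(−d₂) = 0.586328
Put price V = K·e^{−rT}·N(−d₂) − S·N(−d₁) = 128.468509 − 89.562600 = 38.905909
φ(d₁) = (1/√(2π))·e^{−d₁²/2} = 0.388107
Γ = φ(d₁) / (S·σ·√T) = 0.003897

price = 38.905909
Γ = 0.003897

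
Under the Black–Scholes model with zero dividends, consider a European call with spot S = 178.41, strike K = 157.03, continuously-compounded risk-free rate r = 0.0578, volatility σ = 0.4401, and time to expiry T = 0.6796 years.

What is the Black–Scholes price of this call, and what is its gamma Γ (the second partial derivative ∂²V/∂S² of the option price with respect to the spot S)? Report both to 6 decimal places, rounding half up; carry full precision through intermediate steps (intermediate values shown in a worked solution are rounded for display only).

price = 39.854334
Γ = 0.005017

σ√T = 0.4401·√0.6796 = 0.362809
d₁ = (ln(S/K) + (r+σ²/2)T) / (σ√T) = (ln(178.41/157.03) + (0.0578+0.4401²/2)·0.6796) / 0.362809 = (0.127647 + 0.105096) / 0.362809 = 0.641504
d₂ = d₁ − σ√T = 0.641504 − 0.362809 = 0.278695
e^{−rT} = e^{−0.0578·0.6796} = 0.961481
N(d₁) = 0.739402,  N(d₂) = 0.609761
Call price V = S·N(d₁) − K·e^{−rT}·N(d₂) = 131.916782 − 92.062447 = 39.854334
φ(d₁) = (1/√(2π))·e^{−d₁²/2} = 0.324749
Γ = φ(d₁) / (S·σ·√T) = 0.005017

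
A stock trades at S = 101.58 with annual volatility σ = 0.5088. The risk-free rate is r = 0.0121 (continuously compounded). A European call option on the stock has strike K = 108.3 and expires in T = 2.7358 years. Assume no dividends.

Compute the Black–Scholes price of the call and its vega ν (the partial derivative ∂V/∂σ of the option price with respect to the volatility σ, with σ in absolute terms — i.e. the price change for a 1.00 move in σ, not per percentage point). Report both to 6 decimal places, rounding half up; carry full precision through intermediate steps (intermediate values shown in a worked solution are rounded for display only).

σ√T = 0.5088·√2.7358 = 0.841568
d₁ = (ln(S/K) + (r+σ²/2)T) / (σ√T) = (ln(101.58/108.3) + (0.0121+0.5088²/2)·2.7358) / 0.841568 = (-0.064058 + 0.387222) / 0.841568 = 0.384001
d₂ = d₁ − σ√T = 0.384001 − 0.841568 = -0.457567
e^{−rT} = e^{−0.0121·2.7358} = 0.967439
N(d₁) = 0.649511,  N(d₂) = 0.323632
Call price V = S·N(d₁) − K·e^{−rT}·N(d₂) = 65.977349 − 33.908073 = 32.069276
φ(d₁) = (1/√(2π))·e^{−d₁²/2} = 0.370587
ν = S·φ(d₁)·√T = 62.264512

price = 32.069276
ν = 62.264512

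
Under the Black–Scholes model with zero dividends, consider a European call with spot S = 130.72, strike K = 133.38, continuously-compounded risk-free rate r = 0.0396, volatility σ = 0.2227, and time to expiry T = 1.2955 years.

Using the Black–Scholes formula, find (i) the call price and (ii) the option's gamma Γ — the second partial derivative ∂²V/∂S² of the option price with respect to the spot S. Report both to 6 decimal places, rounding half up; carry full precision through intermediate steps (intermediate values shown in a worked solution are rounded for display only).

σ√T = 0.2227·√1.2955 = 0.253477
d₁ = (ln(S/K) + (r+σ²/2)T) / (σ√T) = (ln(130.72/133.38) + (0.0396+0.2227²/2)·1.2955) / 0.253477 = (-0.020145 + 0.083427) / 0.253477 = 0.249658
d₂ = d₁ − σ√T = 0.249658 − 0.253477 = -0.003819
e^{−rT} = e^{−0.0396·1.2955} = 0.949992
N(d₁) = 0.598574,  N(d₂) = 0.498476
Call price V = S·N(d₁) − K·e^{−rT}·N(d₂) = 78.245597 − 63.161894 = 15.083703
φ(d₁) = (1/√(2π))·e^{−d₁²/2} = 0.386701
Γ = φ(d₁) / (S·σ·√T) = 0.011671

price = 15.083703
Γ = 0.011671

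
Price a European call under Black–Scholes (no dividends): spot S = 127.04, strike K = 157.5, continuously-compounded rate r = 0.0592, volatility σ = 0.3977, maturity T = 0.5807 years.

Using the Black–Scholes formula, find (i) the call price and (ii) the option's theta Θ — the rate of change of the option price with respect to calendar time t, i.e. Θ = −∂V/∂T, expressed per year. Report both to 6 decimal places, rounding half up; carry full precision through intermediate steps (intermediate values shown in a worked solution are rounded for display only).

σ√T = 0.3977·√0.5807 = 0.303062
d₁ = (ln(S/K) + (r+σ²/2)T) / (σ√T) = (ln(127.04/157.5) + (0.0592+0.3977²/2)·0.5807) / 0.303062 = (-0.214923 + 0.080301) / 0.303062 = -0.444209
d₂ = d₁ − σ√T = -0.444209 − 0.303062 = -0.747271
e^{−rT} = e^{−0.0592·0.5807} = 0.966207
N(d₁) = 0.328446,  N(d₂) = 0.227450
Call price V = S·N(d₁) − K·e^{−rT}·N(d₂) = 41.725769 − 34.612808 = 7.112961
φ(d₁) = (1/√(2π))·e^{−d₁²/2} = 0.361462
Θ = −S·φ(d₁)·σ/(2√T) − r·K·e^{−rT}·N(d₂) = −11.982639 − 2.049078 = -14.031717

price = 7.112961
Θ = -14.031717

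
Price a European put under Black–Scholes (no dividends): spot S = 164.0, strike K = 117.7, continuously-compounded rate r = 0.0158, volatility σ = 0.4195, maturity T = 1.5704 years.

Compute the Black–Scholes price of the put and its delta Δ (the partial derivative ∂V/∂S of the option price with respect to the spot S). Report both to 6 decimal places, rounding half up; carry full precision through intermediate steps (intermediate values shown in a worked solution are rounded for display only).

price = 10.488159
Δ = -0.173335

σ√T = 0.4195·√1.5704 = 0.525699
d₁ = (ln(S/K) + (r+σ²/2)T) / (σ√T) = (ln(164.0/117.7) + (0.0158+0.4195²/2)·1.5704) / 0.525699 = (0.331727 + 0.162992) / 0.525699 = 0.941070
d₂ = d₁ − σ√T = 0.941070 − 0.525699 = 0.415371
e^{−rT} = e^{−0.0158·1.5704} = 0.975493
N(−d₁) = 0.173335,  N(−d₂) = 0.338935
Put price V = K·e^{−rT}·N(−d₂) − S·N(−d₁) = 38.915023 − 28.426864 = 10.488159
Δ = −N(−d₁) = -0.173335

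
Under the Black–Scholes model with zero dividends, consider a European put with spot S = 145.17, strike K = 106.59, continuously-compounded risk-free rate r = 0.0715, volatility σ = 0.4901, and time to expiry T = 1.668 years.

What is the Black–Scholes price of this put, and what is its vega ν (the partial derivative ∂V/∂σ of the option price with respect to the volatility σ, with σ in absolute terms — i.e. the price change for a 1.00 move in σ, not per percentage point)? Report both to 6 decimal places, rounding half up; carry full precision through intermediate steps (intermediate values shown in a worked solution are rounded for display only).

σ√T = 0.4901·√1.668 = 0.632969
d₁ = (ln(S/K) + (r+σ²/2)T) / (σ√T) = (ln(145.17/106.59) + (0.0715+0.4901²/2)·1.668) / 0.632969 = (0.308916 + 0.319587) / 0.632969 = 0.992944
d₂ = d₁ − σ√T = 0.992944 − 0.632969 = 0.359974
e^{−rT} = e^{−0.0715·1.668} = 0.887575
N(−d₁) = 0.160369,  N(−d₂) = 0.359433
Put price V = K·e^{−rT}·N(−d₂) − S·N(−d₁) = 34.004771 − 23.280728 = 10.724043
φ(d₁) = (1/√(2π))·e^{−d₁²/2} = 0.243678
ν = S·φ(d₁)·√T = 45.686878

price = 10.724043
ν = 45.686878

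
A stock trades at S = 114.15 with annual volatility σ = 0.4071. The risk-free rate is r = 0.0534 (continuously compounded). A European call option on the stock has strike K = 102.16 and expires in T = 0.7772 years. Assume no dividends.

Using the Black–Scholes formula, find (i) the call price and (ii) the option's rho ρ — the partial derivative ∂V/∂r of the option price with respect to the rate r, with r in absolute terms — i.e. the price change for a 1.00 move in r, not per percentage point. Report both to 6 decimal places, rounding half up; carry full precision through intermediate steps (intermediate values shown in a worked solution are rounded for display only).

σ√T = 0.4071·√0.7772 = 0.358895
d₁ = (ln(S/K) + (r+σ²/2)T) / (σ√T) = (ln(114.15/102.16) + (0.0534+0.4071²/2)·0.7772) / 0.358895 = (0.110973 + 0.105905) / 0.358895 = 0.604295
d₂ = d₁ − σ√T = 0.604295 − 0.358895 = 0.245400
e^{−rT} = e^{−0.0534·0.7772} = 0.959347
N(d₁) = 0.727176,  N(d₂) = 0.596927
Call price V = S·N(d₁) − K·e^{−rT}·N(d₂) = 83.007165 − 58.502915 = 24.504250
ρ = K·T·e^{−rT}·N(d₂) = 45.468466

price = 24.504250
ρ = 45.468466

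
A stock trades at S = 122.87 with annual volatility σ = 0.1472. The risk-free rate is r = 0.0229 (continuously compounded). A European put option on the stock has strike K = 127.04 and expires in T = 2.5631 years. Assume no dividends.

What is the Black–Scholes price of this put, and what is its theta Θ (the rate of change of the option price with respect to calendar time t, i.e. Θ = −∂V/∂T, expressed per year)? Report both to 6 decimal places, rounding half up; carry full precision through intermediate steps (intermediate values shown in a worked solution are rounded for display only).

price = 9.910285
Θ = -0.813948

σ√T = 0.1472·√2.5631 = 0.235663
d₁ = (ln(S/K) + (r+σ²/2)T) / (σ√T) = (ln(122.87/127.04) + (0.0229+0.1472²/2)·2.5631) / 0.235663 = (-0.033375 + 0.086463) / 0.235663 = 0.225273
d₂ = d₁ − σ√T = 0.225273 − 0.235663 = -0.010390
e^{−rT} = e^{−0.0229·2.5631} = 0.942994
N(−d₁) = 0.410884,  N(−d₂) = 0.504145
Put price V = K·e^{−rT}·N(−d₂) − S·N(−d₁) = 60.395558 − 50.485272 = 9.910285
φ(d₁) = (1/√(2π))·e^{−d₁²/2} = 0.388947
Θ = −S·φ(d₁)·σ/(2√T) + r·K·e^{−rT}·N(−d₂) = −2.197006 + 1.383058 = -0.813948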